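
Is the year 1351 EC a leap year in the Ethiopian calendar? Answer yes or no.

yes

1351 mod 4 = 3; in the Ethiopian calendar a year is leap when year mod 4 = 3, so it is a leap year.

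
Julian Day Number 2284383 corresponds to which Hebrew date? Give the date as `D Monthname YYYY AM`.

The proleptic Gregorian equivalent of JDN 2284383 is 30 April 1542.
In the Hebrew calendar that day is 4 Iyar 5302 AM.

4 Iyar 5302 AM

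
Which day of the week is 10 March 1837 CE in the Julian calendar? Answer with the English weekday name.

Wednesday

This is JDN 2392091 (22 March 1837 Gregorian).
Since JDN mod 7 = 2 (0 = Monday), the day is Wednesday.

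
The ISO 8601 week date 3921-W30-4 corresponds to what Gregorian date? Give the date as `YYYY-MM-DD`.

ISO week 1 of 3921 is the week containing the first Thursday of 3921.
Week 30, day 4 (Thursday) lands on 3921-07-28.

3921-07-28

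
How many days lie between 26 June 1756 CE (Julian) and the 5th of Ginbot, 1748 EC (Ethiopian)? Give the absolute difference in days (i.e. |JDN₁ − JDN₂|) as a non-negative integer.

JDN of the first date = 2362614.
JDN of the second date = 2362557.
|2362557 − 2362614| = 57.

57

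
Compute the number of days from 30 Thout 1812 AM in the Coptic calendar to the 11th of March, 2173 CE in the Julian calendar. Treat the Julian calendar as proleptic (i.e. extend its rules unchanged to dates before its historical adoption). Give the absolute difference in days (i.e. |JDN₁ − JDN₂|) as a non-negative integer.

28289

JDN of the first date = 2486527.
JDN of the second date = 2514816.
|2514816 − 2486527| = 28289.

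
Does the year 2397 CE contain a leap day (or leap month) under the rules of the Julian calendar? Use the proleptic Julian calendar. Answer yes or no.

2397 mod 4 = 1, so it is a common year in the Julian calendar.

no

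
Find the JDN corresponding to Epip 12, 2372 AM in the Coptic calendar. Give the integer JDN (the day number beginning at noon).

Equivalently 24 July 2656 (Gregorian).
JDN 2299161 is 15 October 1582 CE (Gregorian); the target day is +392188 days from there, so JDN = 2691349.

2691349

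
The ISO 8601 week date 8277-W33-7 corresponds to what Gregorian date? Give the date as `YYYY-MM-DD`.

ISO week 1 of 8277 is the week containing the first Thursday of 8277.
Week 33, day 7 (Sunday) lands on 8277-08-19.

8277-08-19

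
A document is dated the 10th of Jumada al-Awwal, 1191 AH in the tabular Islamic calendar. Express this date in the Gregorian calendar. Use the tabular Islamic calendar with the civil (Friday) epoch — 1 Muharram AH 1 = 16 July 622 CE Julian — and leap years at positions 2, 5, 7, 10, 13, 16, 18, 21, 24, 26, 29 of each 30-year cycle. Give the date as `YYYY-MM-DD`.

Both dates share Julian Day Number 2370263; in the Gregorian calendar that is 16 June 1777 CE.

1777-06-16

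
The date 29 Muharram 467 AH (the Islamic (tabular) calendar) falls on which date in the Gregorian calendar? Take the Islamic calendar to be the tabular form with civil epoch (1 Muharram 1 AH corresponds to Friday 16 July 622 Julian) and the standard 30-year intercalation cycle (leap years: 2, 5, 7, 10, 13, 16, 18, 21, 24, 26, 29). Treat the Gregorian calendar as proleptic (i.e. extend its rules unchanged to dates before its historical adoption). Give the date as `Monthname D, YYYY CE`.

September 30, 1074 CE

Julian Day Number of the source date = 2113603.
Converting JDN 2113603 to the Gregorian calendar gives 30 September 1074 CE.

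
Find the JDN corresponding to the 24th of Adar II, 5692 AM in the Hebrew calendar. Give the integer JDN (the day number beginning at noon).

Equivalently 1 April 1932 (Gregorian).
JDN 2451545 is 1 January 2000 CE (Gregorian); the target day is −24746 days from there, so JDN = 2426799.

2426799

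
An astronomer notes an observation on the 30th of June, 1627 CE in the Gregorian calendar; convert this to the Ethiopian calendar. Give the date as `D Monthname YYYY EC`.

Julian Day Number of the source date = 2315490.
Converting JDN 2315490 to the Ethiopian calendar gives 26 Sene 1619 EC.

26 Sene 1619 EC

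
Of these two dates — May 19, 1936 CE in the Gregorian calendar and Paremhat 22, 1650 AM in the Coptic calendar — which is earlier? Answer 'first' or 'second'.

First date → JDN 2428308; second date → JDN 2427528.
JDN 2427528 < JDN 2428308, so the second date is earlier.

second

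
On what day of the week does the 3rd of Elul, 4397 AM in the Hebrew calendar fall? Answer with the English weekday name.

In the proleptic Gregorian calendar this is 1 September 637 (JDN 1953963).
JDN 1953963 mod 7 = 4, and JDN 0 was a Monday, so this is a Friday.

Friday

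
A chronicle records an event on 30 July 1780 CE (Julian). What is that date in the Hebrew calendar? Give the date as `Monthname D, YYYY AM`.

Av 9, 5540 AM

The source date corresponds to 10 August 1780 in the Gregorian calendar (JDN 2371414).
That day falls on 9 Av 5540 AM in the Hebrew calendar.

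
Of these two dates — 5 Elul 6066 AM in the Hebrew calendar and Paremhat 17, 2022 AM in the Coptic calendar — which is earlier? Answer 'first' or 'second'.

The two dates have Julian Day Numbers 2563536 and 2563396 respectively.
Since 2563396 < 2563536, the second date comes first.

second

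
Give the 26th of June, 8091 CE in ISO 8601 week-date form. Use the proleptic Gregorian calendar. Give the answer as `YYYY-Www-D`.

8091-W26-2

The weekday is Tuesday (ISO weekday 2).
That Tuesday belongs to ISO week 26 of ISO year 8091.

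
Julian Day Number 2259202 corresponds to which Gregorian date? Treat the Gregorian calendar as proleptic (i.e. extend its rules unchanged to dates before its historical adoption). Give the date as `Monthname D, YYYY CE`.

May 20, 1473 CE

Counting from JDN 2299161 = 15 Oct 1582 gives an offset of -39959 days.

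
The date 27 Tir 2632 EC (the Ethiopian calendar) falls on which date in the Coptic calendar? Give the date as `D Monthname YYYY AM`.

Julian Day Number of the source date = 2685340.
Converting JDN 2685340 to the Coptic calendar gives 27 Tobi 2356 AM.

27 Tobi 2356 AM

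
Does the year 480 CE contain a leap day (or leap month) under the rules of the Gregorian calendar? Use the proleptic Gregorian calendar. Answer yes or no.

480 is divisible by 4 and not by 100, so it is a leap year.

yes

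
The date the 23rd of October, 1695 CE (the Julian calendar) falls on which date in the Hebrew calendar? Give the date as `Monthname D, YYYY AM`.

The source date corresponds to 2 November 1695 in the Gregorian calendar (JDN 2340452).
That day falls on 24 Cheshvan 5456 AM in the Hebrew calendar.

Cheshvan 24, 5456 AM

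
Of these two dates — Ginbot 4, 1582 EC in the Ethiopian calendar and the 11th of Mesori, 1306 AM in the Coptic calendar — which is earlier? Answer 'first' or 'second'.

First date → JDN 2301924; second date → JDN 2302021.
JDN 2301924 < JDN 2302021, so the first date is earlier.

first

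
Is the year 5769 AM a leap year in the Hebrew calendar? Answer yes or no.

Hebrew year 5769 is year 12 of its 19-year Metonic cycle; leap years are at positions 3, 6, 8, 11, 14, 17, 19, so it is a common year (12 months).

no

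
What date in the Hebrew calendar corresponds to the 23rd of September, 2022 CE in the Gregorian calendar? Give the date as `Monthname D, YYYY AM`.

Julian Day Number of the source date = 2459846.
Converting JDN 2459846 to the Hebrew calendar gives 27 Elul 5782 AM.

Elul 27, 5782 AM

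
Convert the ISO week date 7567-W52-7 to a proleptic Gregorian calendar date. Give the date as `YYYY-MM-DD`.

7567-12-31

ISO week 1 of 7567 is the week containing the first Thursday of 7567.
Week 52, day 7 (Sunday) lands on 7567-12-31.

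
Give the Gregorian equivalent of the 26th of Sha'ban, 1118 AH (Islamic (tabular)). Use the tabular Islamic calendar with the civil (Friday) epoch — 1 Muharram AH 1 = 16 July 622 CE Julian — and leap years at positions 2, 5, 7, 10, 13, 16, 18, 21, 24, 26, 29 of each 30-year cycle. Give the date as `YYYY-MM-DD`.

1706-12-03

Julian Day Number of the source date = 2344500.
Converting JDN 2344500 to the Gregorian calendar gives 3 December 1706 CE.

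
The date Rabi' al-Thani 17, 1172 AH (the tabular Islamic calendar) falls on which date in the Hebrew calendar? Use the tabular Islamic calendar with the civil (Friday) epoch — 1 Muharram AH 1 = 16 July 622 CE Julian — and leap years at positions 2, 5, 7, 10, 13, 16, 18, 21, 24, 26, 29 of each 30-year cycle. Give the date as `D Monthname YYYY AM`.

The source date corresponds to 18 December 1758 in the Gregorian calendar (JDN 2363508).
That day falls on 18 Kislev 5519 AM in the Hebrew calendar.

18 Kislev 5519 AM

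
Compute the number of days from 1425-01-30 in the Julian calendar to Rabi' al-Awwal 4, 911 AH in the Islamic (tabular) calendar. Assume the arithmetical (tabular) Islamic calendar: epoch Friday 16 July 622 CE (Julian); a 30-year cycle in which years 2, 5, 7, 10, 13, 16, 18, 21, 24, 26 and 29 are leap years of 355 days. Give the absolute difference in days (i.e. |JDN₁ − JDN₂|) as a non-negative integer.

29407

JDN of the first date = 2241569.
JDN of the second date = 2270976.
|2270976 − 2241569| = 29407.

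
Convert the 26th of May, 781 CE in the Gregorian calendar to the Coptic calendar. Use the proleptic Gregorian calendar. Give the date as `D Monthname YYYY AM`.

Both dates share Julian Day Number 2006460; in the Coptic calendar that is 27 Pashons 497 AM.

27 Pashons 497 AM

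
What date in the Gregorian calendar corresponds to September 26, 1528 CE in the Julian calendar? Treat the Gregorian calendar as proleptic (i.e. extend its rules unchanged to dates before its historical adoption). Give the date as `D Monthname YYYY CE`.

6 October 1528 CE

The Julian–Gregorian offset here is 10 days (Julian trailing).
26 September 1528 Julian + 10 days → 6 October 1528 Gregorian.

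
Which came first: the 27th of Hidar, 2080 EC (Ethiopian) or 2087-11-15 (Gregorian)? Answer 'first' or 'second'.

second

First date → JDN 2483662; second date → JDN 2483640.
JDN 2483640 < JDN 2483662, so the second date is earlier.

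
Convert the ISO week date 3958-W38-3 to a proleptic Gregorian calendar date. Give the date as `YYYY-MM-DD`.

3958-09-17

ISO week 1 of 3958 is the week containing the first Thursday of 3958.
Week 38, day 3 (Wednesday) lands on 3958-09-17.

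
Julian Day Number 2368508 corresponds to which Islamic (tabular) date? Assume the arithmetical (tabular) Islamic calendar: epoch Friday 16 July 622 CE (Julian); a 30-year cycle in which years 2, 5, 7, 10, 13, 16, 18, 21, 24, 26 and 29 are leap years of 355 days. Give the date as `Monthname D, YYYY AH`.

The Gregorian equivalent of JDN 2368508 is 26 August 1772.
In the tabular Islamic calendar that day is Jumada al-Awwal 27, 1186 AH.

Jumada al-Awwal 27, 1186 AH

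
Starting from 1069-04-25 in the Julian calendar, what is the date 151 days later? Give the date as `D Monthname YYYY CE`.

Counting 151 days forward from JDN 2111625 reaches JDN 2111776, which is 23 September 1069 CE.

23 September 1069 CE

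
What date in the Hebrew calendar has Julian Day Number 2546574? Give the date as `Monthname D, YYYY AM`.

JDN 2546574 is 7 March 2260 in the Gregorian calendar.
In the Hebrew calendar that day is Adar 24, 6020 AM.

Adar 24, 6020 AM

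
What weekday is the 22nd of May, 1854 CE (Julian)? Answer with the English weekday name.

Saturday

This is JDN 2398373 (3 June 1854 Gregorian).
Since JDN mod 7 = 5 (0 = Monday), the day is Saturday.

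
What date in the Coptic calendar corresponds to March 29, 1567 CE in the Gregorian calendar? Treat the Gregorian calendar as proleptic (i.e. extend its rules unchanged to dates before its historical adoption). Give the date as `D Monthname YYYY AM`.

Both dates share Julian Day Number 2293482; in the Coptic calendar that is 23 Paremhat 1283 AM.

23 Paremhat 1283 AM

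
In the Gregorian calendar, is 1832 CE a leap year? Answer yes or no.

yes

1832 is divisible by 4 and not by 100, so it is a leap year.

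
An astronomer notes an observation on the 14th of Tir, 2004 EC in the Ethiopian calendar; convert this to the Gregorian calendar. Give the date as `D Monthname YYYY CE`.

23 January 2012 CE

Both dates share Julian Day Number 2455950; in the Gregorian calendar that is 23 January 2012 CE.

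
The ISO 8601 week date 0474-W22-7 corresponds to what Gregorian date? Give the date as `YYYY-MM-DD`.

0474-06-03

ISO week 1 of 474 is the week containing the first Thursday of 474.
Week 22, day 7 (Sunday) lands on 0474-06-03.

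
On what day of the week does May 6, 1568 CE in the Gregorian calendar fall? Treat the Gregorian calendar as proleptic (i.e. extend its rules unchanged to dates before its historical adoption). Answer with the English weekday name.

Monday

JDN 2293886 mod 7 = 0, and JDN 0 was a Monday, so this is a Monday.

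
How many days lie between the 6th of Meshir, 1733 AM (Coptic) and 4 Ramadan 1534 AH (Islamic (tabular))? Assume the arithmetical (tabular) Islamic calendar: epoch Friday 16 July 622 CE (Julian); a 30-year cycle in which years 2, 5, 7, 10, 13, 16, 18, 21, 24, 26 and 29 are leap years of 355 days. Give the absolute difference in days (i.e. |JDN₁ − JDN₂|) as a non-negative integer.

JDN of the first date = 2457798.
JDN of the second date = 2491923.
|2491923 − 2457798| = 34125.

34125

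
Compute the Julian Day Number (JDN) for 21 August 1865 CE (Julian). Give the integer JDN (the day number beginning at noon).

Equivalently 2 September 1865 (Gregorian).
JDN 2451545 is 1 January 2000 CE (Gregorian); the target day is −49063 days from there, so JDN = 2402482.

2402482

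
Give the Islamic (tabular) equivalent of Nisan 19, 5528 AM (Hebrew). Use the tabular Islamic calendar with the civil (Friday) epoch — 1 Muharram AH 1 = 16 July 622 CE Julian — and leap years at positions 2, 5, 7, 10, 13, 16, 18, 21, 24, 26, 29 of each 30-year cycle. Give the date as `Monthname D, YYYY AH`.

Dhu al-Qa'dah 18, 1181 AH

Both dates share Julian Day Number 2366905; in the tabular Islamic calendar that is 18 Dhu al-Qa'dah 1181 AH.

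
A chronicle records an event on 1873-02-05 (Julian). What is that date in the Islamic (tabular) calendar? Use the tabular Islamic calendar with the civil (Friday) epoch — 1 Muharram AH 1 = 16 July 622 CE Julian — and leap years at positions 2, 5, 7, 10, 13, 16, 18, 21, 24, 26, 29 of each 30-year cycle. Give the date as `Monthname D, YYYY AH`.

Dhu al-Hijjah 19, 1289 AH

Both dates share Julian Day Number 2405207; in the tabular Islamic calendar that is 19 Dhu al-Hijjah 1289 AH.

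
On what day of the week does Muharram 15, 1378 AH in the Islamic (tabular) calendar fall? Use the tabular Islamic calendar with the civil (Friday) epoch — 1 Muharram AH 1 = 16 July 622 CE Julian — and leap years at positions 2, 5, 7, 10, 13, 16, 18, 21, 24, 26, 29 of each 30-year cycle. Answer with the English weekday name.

Equivalently 1 August 1958 Gregorian, JDN 2436417.
JDN 2436417 mod 7 = 4, and JDN 0 was a Monday, so this is a Friday.

Friday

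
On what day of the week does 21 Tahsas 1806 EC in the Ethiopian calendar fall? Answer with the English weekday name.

Wednesday

This is JDN 2383607 (29 December 1813 Gregorian).
Since JDN mod 7 = 2 (0 = Monday), the day is Wednesday.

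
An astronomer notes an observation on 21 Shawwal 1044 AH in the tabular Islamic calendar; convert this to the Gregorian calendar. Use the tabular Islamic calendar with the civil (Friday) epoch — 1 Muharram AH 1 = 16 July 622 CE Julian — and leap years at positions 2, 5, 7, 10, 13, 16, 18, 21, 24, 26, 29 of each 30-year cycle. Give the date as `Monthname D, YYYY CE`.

April 9, 1635 CE

Both dates share Julian Day Number 2318330; in the Gregorian calendar that is 9 April 1635 CE.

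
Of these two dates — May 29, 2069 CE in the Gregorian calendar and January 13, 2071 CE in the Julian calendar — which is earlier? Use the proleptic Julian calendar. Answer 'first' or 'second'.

Converting both to JDN: 2476896 vs 2477503; the smaller is the first.

first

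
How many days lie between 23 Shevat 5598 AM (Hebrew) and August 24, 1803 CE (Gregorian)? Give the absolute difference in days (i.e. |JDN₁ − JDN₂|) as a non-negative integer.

12597

First date → JDN 2392424; second date → JDN 2379827.
The interval is |2392424 − 2379827| = 12597 days.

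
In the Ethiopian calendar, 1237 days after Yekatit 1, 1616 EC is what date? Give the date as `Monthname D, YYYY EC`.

JDN of Yekatit 1, 1616 EC = 2314250.
2314250 + 1237 = 2315487.
JDN 2315487 in the Ethiopian calendar is Sene 23, 1619 EC.

Sene 23, 1619 EC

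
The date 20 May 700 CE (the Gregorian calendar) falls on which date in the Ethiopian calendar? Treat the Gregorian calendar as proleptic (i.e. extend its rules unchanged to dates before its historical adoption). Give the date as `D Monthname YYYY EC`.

21 Ginbot 692 EC

Julian Day Number of the source date = 1976869.
Converting JDN 1976869 to the Ethiopian calendar gives 21 Ginbot 692 EC.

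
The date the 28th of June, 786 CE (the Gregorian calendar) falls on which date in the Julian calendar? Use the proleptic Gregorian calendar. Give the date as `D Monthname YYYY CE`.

The Julian–Gregorian offset here is 4 days (Julian trailing).
28 June 786 Gregorian − 4 days → 24 June 786 Julian.

24 June 786 CE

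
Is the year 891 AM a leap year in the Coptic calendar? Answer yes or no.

891 mod 4 = 3; in the Coptic calendar a year is leap when year mod 4 = 3, so it is a leap year.

yes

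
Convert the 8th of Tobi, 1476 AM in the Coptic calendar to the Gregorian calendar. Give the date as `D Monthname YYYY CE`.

15 January 1760 CE

Julian Day Number of the source date = 2363901.
Converting JDN 2363901 to the Gregorian calendar gives 15 January 1760 CE.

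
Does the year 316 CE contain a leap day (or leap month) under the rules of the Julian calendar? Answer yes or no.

316 mod 4 = 0, so it is a leap year in the Julian calendar.

yes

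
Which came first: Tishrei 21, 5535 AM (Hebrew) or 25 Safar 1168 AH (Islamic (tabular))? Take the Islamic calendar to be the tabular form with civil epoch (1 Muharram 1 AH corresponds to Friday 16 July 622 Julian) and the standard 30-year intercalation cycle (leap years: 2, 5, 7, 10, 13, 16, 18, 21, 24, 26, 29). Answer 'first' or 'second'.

second

The two dates have Julian Day Numbers 2369269 and 2362040 respectively.
Since 2362040 < 2369269, the second date comes first.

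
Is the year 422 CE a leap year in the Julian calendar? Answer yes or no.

422 mod 4 = 2, so it is a common year in the Julian calendar.

no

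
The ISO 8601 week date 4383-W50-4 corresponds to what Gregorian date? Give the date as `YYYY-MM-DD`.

ISO week 1 of 4383 is the week containing the first Thursday of 4383.
Week 50, day 4 (Thursday) lands on 4383-12-15.

4383-12-15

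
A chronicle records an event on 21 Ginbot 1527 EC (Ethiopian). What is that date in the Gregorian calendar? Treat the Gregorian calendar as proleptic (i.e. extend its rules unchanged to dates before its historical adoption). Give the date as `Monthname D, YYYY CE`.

Both dates share Julian Day Number 2281852; in the Gregorian calendar that is 26 May 1535 CE.

May 26, 1535 CE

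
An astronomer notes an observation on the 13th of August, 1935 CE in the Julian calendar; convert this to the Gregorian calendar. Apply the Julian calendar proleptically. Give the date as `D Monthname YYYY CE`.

26 August 1935 CE

At this point the Julian calendar is 13 days behind the Gregorian.
13 August 1935 Julian + 13 days → 26 August 1935 Gregorian.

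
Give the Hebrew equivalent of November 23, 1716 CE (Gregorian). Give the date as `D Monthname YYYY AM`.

9 Kislev 5477 AM

Both dates share Julian Day Number 2348143; in the Hebrew calendar that is 9 Kislev 5477 AM.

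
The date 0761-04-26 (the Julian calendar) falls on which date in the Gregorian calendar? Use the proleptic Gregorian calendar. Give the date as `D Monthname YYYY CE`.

At this point the Julian calendar is 4 days behind the Gregorian.
26 April 761 Julian + 4 days → 30 April 761 Gregorian.

30 April 761 CE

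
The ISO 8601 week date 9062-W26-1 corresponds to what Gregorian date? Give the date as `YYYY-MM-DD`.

ISO week 1 of 9062 is the week containing the first Thursday of 9062.
Week 26, day 1 (Monday) lands on 9062-06-23.

9062-06-23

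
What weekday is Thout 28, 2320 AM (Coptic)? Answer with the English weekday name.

Friday

Equivalently 14 October 2603 Gregorian, JDN 2672072.
Since JDN mod 7 = 4 (0 = Monday), the day is Friday.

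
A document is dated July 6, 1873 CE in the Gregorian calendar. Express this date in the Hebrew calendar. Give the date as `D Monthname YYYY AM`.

Julian Day Number of the source date = 2405346.
Converting JDN 2405346 to the Hebrew calendar gives 11 Tammuz 5633 AM.

11 Tammuz 5633 AM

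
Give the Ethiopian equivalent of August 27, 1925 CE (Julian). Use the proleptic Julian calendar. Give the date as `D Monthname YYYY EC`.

Both dates share Julian Day Number 2424403; in the Ethiopian calendar that is 4 Pagume 1917 EC.

4 Pagume 1917 EC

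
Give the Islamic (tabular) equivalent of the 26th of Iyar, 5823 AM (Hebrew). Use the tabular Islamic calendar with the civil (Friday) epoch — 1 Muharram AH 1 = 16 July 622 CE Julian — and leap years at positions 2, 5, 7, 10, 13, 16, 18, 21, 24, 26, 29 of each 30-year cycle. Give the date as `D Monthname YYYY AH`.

Both dates share Julian Day Number 2474700; in the tabular Islamic calendar that is 27 Muharram 1486 AH.

27 Muharram 1486 AH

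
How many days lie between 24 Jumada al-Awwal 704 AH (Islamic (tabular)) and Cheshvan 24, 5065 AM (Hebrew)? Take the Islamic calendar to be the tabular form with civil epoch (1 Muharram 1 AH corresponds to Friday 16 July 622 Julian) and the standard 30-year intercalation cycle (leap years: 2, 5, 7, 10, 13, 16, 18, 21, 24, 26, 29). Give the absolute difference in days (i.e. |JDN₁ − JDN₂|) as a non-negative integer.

60

First date → JDN 2197701; second date → JDN 2197641.
The interval is |2197701 − 2197641| = 60 days.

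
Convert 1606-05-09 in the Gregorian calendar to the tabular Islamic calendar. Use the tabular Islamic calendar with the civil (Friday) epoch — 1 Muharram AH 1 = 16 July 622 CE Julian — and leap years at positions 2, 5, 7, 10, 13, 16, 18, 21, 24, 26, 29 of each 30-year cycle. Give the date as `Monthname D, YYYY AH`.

Julian Day Number of the source date = 2307768.
Converting JDN 2307768 to the tabular Islamic calendar gives 1 Muharram 1015 AH.

Muharram 1, 1015 AH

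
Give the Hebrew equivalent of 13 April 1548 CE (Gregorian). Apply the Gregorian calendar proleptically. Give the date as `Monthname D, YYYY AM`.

Both dates share Julian Day Number 2286558; in the Hebrew calendar that is 25 Nisan 5308 AM.

Nisan 25, 5308 AM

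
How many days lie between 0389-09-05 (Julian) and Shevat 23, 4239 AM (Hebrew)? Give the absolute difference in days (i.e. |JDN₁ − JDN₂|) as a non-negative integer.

32656

First date → JDN 1863388; second date → JDN 1896044.
The interval is |1863388 − 1896044| = 32656 days.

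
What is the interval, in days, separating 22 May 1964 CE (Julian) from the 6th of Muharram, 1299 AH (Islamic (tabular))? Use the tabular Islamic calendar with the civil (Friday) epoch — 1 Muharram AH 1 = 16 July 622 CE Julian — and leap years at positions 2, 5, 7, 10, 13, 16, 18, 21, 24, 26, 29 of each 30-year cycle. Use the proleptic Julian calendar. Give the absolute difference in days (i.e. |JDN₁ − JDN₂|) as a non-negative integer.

30138

First date → JDN 2438551; second date → JDN 2408413.
The interval is |2438551 − 2408413| = 30138 days.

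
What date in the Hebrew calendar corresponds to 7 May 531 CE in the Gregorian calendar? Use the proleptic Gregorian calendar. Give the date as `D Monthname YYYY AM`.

Julian Day Number of the source date = 1915130.
Converting JDN 1915130 to the Hebrew calendar gives 2 Sivan 4291 AM.

2 Sivan 4291 AM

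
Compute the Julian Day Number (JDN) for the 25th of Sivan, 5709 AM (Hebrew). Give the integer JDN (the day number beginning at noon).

2433090

Equivalently 22 June 1949 (Gregorian).
JDN 2400001 is 17 November 1858 CE (Gregorian), MJD 0; the target day is +33089 days from there, so JDN = 2433090.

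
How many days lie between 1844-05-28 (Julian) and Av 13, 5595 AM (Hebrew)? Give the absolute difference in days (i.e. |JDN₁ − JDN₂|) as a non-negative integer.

3228

First date → JDN 2394727; second date → JDN 2391499.
The interval is |2394727 − 2391499| = 3228 days.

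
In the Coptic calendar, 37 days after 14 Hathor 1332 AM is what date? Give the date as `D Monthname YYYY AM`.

21 Koiak 1332 AM

The starting date is JDN 2311251; 2311251 + 37 = 2311288.
JDN 2311288 corresponds to 21 Koiak 1332 AM.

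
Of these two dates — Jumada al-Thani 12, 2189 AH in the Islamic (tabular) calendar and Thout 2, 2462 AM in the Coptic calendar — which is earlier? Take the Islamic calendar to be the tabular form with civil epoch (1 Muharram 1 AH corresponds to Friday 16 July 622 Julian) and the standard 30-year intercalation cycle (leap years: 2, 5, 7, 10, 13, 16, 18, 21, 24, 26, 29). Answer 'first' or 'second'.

Converting both to JDN: 2723953 vs 2723911; the smaller is the second.

second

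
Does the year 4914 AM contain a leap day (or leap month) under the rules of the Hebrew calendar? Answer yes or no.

no

Hebrew year 4914 is year 12 of its 19-year Metonic cycle; leap years are at positions 3, 6, 8, 11, 14, 17, 19, so it is a common year (12 months).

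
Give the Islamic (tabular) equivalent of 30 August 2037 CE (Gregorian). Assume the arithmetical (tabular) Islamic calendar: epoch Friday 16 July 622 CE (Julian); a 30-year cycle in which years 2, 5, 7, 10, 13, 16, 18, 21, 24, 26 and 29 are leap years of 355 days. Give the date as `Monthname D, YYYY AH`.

Rajab 18, 1459 AH

Both dates share Julian Day Number 2465301; in the tabular Islamic calendar that is 18 Rajab 1459 AH.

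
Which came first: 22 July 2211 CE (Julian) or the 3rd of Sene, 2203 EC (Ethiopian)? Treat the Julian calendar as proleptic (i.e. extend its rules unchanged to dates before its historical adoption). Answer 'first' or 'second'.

Converting both to JDN: 2528828 vs 2528773; the smaller is the second.

second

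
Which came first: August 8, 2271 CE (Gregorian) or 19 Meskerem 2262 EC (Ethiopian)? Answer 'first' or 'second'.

Converting both to JDN: 2550745 vs 2550069; the smaller is the second.

second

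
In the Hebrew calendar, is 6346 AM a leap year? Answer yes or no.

Hebrew year 6346 is year 19 of its 19-year Metonic cycle; leap years are at positions 3, 6, 8, 11, 14, 17, 19, so it is a leap year (13 months).

yes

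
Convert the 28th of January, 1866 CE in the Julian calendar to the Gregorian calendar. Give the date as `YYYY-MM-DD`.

The Julian–Gregorian offset here is 12 days (Julian trailing).
28 January 1866 Julian + 12 days → 9 February 1866 Gregorian.

1866-02-09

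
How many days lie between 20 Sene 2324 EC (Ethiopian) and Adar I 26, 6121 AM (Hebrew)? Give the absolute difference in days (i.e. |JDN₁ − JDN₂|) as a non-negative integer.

First date → JDN 2572986; second date → JDN 2583461.
The interval is |2572986 − 2583461| = 10475 days.

10475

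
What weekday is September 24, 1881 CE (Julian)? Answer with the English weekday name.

Thursday

In the Gregorian calendar this is 6 October 1881 (JDN 2408360).
Since JDN mod 7 = 3 (0 = Monday), the day is Thursday.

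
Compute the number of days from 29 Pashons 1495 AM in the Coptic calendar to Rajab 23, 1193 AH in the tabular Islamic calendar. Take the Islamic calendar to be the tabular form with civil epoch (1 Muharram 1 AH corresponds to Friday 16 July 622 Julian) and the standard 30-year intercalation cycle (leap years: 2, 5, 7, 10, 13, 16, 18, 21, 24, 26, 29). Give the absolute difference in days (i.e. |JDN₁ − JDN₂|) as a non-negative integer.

First date → JDN 2370981; second date → JDN 2371044.
The interval is |2370981 − 2371044| = 63 days.

63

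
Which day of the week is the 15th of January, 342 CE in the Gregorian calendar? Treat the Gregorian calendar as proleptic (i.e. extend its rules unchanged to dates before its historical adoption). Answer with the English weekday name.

Thursday

1845987 ≡ 3 (mod 7); counting from Monday = 0 gives Thursday.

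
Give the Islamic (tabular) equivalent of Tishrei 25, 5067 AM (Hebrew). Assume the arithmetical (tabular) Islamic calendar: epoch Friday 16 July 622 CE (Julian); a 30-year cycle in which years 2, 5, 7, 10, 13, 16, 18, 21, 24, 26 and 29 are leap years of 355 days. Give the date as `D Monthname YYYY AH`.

The source date corresponds to 12 October 1306 in the proleptic Gregorian calendar (JDN 2198351).
That day falls on 25 Rabi' al-Awwal 706 AH in the tabular Islamic calendar.

25 Rabi' al-Awwal 706 AH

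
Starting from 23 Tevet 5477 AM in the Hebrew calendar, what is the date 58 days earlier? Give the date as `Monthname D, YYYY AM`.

Cheshvan 24, 5477 AM

The starting date is JDN 2348187; 2348187 − 58 = 2348129.
JDN 2348129 corresponds to Cheshvan 24, 5477 AM.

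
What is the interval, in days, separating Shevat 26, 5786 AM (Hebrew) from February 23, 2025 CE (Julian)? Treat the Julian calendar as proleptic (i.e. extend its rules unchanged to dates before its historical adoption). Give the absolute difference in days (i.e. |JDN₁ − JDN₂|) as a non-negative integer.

First date → JDN 2461085; second date → JDN 2460743.
The interval is |2461085 − 2460743| = 342 days.

342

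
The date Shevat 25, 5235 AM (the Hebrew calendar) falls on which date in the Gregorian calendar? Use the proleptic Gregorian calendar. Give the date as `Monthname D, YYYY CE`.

February 11, 1475 CE

Both dates share Julian Day Number 2259834; in the Gregorian calendar that is 11 February 1475 CE.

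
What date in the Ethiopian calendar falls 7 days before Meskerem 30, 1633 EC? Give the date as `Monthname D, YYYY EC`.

Meskerem 23, 1633 EC

Counting 7 days back from JDN 2320338 reaches JDN 2320331, which is Meskerem 23, 1633 EC.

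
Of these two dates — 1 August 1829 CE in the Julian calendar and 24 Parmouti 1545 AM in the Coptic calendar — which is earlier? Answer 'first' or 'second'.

second

The two dates have Julian Day Numbers 2389313 and 2389209 respectively.
Since 2389209 < 2389313, the second date comes first.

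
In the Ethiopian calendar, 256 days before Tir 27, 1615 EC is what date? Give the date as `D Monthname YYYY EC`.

16 Ginbot 1614 EC

JDN of Tir 27, 1615 EC = 2313880.
2313880 − 256 = 2313624.
JDN 2313624 in the Ethiopian calendar is 16 Ginbot 1614 EC.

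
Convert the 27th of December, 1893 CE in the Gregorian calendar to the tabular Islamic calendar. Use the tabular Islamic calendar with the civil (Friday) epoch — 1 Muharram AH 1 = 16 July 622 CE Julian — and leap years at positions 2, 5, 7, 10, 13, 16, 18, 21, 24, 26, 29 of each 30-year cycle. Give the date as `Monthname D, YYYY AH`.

Both dates share Julian Day Number 2412825; in the tabular Islamic calendar that is 18 Jumada al-Thani 1311 AH.

Jumada al-Thani 18, 1311 AH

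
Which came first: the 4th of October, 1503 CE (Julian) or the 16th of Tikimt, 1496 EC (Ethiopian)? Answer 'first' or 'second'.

First date → JDN 2270305; second date → JDN 2270315.
JDN 2270305 < JDN 2270315, so the first date is earlier.

first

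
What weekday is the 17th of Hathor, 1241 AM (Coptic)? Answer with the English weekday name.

Sunday

In the proleptic Gregorian calendar this is 23 November 1524 (JDN 2278016).
JDN 2278016 mod 7 = 6, and JDN 0 was a Monday, so this is a Sunday.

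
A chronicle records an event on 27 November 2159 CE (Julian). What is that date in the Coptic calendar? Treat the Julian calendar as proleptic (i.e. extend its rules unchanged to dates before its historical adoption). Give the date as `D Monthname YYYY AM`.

The source date corresponds to 11 December 2159 in the Gregorian calendar (JDN 2509963).
That day falls on 30 Hathor 1876 AM in the Coptic calendar.

30 Hathor 1876 AM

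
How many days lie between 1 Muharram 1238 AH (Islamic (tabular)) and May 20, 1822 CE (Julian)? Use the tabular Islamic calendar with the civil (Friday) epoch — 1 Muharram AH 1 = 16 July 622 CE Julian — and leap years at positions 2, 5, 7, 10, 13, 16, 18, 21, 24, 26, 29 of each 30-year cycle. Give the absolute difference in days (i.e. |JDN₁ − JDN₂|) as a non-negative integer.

First date → JDN 2386792; second date → JDN 2386683.
The interval is |2386792 − 2386683| = 109 days.

109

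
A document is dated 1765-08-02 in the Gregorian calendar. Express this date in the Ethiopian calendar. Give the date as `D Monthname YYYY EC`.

Both dates share Julian Day Number 2365927; in the Ethiopian calendar that is 28 Hamle 1757 EC.

28 Hamle 1757 EC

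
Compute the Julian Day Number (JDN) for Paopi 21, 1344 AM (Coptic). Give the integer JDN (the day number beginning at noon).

2315611

In the Gregorian calendar the same day is 29 October 1627.
JDN 2451545 is 1 January 2000 CE (Gregorian); the target day is −135934 days from there, so JDN = 2315611.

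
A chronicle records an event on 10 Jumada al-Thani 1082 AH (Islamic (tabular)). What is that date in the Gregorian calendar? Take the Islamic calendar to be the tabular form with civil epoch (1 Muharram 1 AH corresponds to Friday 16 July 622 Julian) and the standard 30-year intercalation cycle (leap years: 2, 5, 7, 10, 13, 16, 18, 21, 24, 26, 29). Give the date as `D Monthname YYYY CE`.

Both dates share Julian Day Number 2331667; in the Gregorian calendar that is 14 October 1671 CE.

14 October 1671 CE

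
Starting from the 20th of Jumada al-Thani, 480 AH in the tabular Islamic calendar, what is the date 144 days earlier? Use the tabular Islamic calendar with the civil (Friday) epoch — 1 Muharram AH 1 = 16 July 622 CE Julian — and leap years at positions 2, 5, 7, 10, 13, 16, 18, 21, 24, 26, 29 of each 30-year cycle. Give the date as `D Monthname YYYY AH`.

Counting 144 days back from JDN 2118349 reaches JDN 2118205, which is 24 Muharram 480 AH.

24 Muharram 480 AH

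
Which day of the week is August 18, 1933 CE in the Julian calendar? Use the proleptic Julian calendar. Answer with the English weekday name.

This is JDN 2427316 (31 August 1933 Gregorian).
Since JDN mod 7 = 3 (0 = Monday), the day is Thursday.

Thursday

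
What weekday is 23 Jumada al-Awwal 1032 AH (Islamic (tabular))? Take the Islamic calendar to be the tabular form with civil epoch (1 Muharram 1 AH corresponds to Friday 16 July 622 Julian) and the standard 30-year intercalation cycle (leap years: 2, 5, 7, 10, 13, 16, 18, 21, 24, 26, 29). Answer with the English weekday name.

This is JDN 2313932 (25 March 1623 Gregorian).
2313932 ≡ 5 (mod 7); counting from Monday = 0 gives Saturday.

Saturday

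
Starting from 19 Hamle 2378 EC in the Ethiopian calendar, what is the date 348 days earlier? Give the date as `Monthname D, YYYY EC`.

Nehase 6, 2377 EC

JDN of 19 Hamle 2378 EC = 2592738.
2592738 − 348 = 2592390.
JDN 2592390 in the Ethiopian calendar is Nehase 6, 2377 EC.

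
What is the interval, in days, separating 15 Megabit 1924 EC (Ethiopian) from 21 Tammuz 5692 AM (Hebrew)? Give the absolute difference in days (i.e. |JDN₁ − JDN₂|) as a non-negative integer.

First date → JDN 2426791; second date → JDN 2426914.
The interval is |2426791 − 2426914| = 123 days.

123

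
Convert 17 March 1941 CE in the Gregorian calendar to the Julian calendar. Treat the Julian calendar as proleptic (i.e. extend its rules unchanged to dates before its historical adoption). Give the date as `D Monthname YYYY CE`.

At this point the Julian calendar is 13 days behind the Gregorian.
17 March 1941 Gregorian − 13 days → 4 March 1941 Julian.

4 March 1941 CE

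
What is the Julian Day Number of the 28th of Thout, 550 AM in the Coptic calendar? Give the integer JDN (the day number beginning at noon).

Equivalently 29 September 833 (proleptic Gregorian).
JDN 2400001 is 17 November 1858 CE (Gregorian), MJD 0; the target day is −374422 days from there, so JDN = 2025579.

2025579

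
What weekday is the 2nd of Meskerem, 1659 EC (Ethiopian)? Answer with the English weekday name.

This is JDN 2329806 (9 September 1666 Gregorian).
2329806 ≡ 3 (mod 7); counting from Monday = 0 gives Thursday.

Thursday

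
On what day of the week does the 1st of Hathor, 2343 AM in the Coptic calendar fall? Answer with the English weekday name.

In the Gregorian calendar this is 15 November 2626 (JDN 2680505).
JDN 2680505 mod 7 = 2, and JDN 0 was a Monday, so this is a Wednesday.

Wednesday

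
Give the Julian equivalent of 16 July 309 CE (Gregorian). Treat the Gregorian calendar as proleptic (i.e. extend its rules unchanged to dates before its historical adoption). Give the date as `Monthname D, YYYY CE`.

At this point the Julian calendar is 1 day behind the Gregorian.
16 July 309 Gregorian − 1 day → 15 July 309 Julian.

July 15, 309 CE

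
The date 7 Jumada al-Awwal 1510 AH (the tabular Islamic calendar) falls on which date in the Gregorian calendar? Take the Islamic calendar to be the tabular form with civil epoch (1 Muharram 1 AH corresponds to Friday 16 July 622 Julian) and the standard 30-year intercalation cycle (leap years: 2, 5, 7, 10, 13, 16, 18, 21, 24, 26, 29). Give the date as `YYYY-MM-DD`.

2086-12-13

Both dates share Julian Day Number 2483303; in the Gregorian calendar that is 13 December 2086 CE.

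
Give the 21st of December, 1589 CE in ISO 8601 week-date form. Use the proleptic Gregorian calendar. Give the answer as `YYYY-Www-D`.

The weekday is Thursday (ISO weekday 4).
That Thursday belongs to ISO week 51 of ISO year 1589.

1589-W51-4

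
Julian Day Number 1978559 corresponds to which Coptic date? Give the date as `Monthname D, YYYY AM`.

Tobi 5, 421 AM

JDN 1978559 is 4 January 705 in the proleptic Gregorian calendar.
In the Coptic calendar that day is Tobi 5, 421 AM.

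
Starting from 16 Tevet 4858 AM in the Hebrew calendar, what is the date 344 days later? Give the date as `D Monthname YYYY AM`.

The starting date is JDN 2122094; 2122094 + 344 = 2122438.
JDN 2122438 corresponds to 5 Tevet 4859 AM.

5 Tevet 4859 AM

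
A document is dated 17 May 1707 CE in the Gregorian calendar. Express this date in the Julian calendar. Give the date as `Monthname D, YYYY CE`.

At this point the Julian calendar is 11 days behind the Gregorian.
17 May 1707 Gregorian − 11 days → 6 May 1707 Julian.

May 6, 1707 CE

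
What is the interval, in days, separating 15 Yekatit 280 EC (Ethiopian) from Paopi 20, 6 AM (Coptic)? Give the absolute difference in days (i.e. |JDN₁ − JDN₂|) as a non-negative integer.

615

First date → JDN 1826290; second date → JDN 1826905.
The interval is |1826290 − 1826905| = 615 days.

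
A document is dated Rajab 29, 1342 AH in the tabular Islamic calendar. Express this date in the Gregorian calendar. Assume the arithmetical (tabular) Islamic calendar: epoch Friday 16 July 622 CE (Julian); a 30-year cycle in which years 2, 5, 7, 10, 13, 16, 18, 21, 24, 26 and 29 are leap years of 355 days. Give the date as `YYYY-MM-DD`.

1924-03-06

Julian Day Number of the source date = 2423851.
Converting JDN 2423851 to the Gregorian calendar gives 6 March 1924 CE.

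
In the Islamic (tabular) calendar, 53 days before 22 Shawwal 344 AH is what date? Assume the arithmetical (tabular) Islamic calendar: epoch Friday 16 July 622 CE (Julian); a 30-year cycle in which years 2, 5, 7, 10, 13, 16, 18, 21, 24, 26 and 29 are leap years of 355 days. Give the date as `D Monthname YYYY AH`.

The starting date is JDN 2070275; 2070275 − 53 = 2070222.
JDN 2070222 corresponds to 28 Sha'ban 344 AH.

28 Sha'ban 344 AH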